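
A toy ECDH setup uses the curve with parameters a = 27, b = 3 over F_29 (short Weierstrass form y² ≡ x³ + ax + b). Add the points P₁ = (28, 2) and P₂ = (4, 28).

(28, 2) + (4, 28). λ = (28 - 2)/(4 - 28) ≡ 26/5 mod 29. 5⁻¹ ≡ 6 (mod 29) since 5·6 = 30 ≡ 1, so λ ≡ 11.
  x = λ² - 28 - 4 = 121 - 32 ≡ 2; y = λ·(28 - 2) - 2 ≡ 23. → (2, 23)

(2, 23)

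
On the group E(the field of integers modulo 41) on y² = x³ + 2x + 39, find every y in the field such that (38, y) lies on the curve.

x³ + 2x + 39 = 54987 ≡ 6 (mod 41).
6 is a non-residue mod 41; no y exists.

none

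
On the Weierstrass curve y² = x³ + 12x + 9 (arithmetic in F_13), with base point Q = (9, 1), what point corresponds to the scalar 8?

(4, 2)

Repeated addition: build up to 8Q.
2Q: tangent at (9, 1): λ = (3·9² + 12)/(2·1) ≡ 8/2. 2⁻¹ ≡ 7 (mod 13), so λ ≡ 8·7 ≡ 4.
  x = λ² - 9 - 9 = 16 - 18 ≡ 11; y = λ·(9 - 11) - 1 ≡ 4. → (11, 4)
3Q: (11, 4) + (9, 1). λ = (1 - 4)/(9 - 11) ≡ 10/11 mod 13. 11⁻¹ ≡ 6 (mod 13), so λ ≡ 8.
  x = λ² - 11 - 9 = 64 - 20 ≡ 5; y = λ·(11 - 5) - 4 ≡ 5. → (5, 5)
4Q: (5, 5) + (9, 1). λ = (1 - 5)/(9 - 5) ≡ 9/4 mod 13. 4⁻¹ ≡ 10 (mod 13), so λ ≡ 12.
  x = λ² - 5 - 9 = 144 - 14 ≡ 0; y = λ·(5 - 0) - 5 ≡ 3. → (0, 3)
5Q: (0, 3) + (9, 1). λ = (1 - 3)/(9 - 0) ≡ 11/9 mod 13. 9⁻¹ ≡ 3 (mod 13), so λ ≡ 7.
  x = λ² - 0 - 9 = 49 - 9 ≡ 1; y = λ·(0 - 1) - 3 ≡ 3. → (1, 3)
6Q: (1, 3) + (9, 1). λ = (1 - 3)/(9 - 1) ≡ 11/8 mod 13. 8⁻¹ ≡ 5 (mod 13) since 8·5 = 40 ≡ 1, so λ ≡ 3.
  x = λ² - 1 - 9 = 9 - 10 ≡ 12; y = λ·(1 - 12) - 3 ≡ 3. → (12, 3)
7Q: (12, 3) + (9, 1). λ = (1 - 3)/(9 - 12) ≡ 11/10 mod 13. 10⁻¹ ≡ 4 (mod 13), so λ ≡ 5.
  x = λ² - 12 - 9 = 25 - 21 ≡ 4; y = λ·(12 - 4) - 3 ≡ 11. → (4, 11)
8Q: (4, 11) + (9, 1). λ = (1 - 11)/(9 - 4) ≡ 3/5 mod 13. 5⁻¹ ≡ 8 (mod 13), so λ ≡ 11.
  x = λ² - 4 - 9 = 121 - 13 ≡ 4; y = λ·(4 - 4) - 11 ≡ 2. → (4, 2)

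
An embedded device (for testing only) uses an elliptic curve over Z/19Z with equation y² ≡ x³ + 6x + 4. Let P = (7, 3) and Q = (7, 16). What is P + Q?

The two points share x = 7 and their y-coordinates satisfy 3 + 16 ≡ 0 (mod 19), so they are inverses. Their sum is 𝒪.

O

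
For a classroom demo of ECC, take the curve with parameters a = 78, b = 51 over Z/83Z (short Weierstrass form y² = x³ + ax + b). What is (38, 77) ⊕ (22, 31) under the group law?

(17, 56)

(38, 77) + (22, 31). λ = (31 - 77)/(22 - 38) ≡ 37/67 mod 83. 67⁻¹ ≡ 57 (mod 83) since 67·57 = 3819 ≡ 1, so λ ≡ 34.
  x = λ² - 38 - 22 = 1156 - 60 ≡ 17; y = λ·(38 - 17) - 77 ≡ 56. → (17, 56)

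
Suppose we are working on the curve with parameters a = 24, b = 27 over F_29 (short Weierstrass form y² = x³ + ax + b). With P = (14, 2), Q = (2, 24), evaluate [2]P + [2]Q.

(7, 4)

First 2P:
Repeated addition: build up to 2P.
2P: tangent at (14, 2): λ = (3·14² + 24)/(2·2) ≡ 3/4. 4⁻¹ ≡ 22 (mod 29), so λ ≡ 3·22 ≡ 8.
  x = λ² - 14 - 14 = 64 - 28 ≡ 7; y = λ·(14 - 7) - 2 ≡ 25. → (7, 25)
2P = (7, 25).
Next 2Q:
Repeated addition: build up to 2Q.
2Q: tangent at (2, 24): λ = (3·2² + 24)/(2·24) ≡ 7/19. 19⁻¹ ≡ 26 (mod 29) since 19·26 = 494 ≡ 1, so λ ≡ 7·26 ≡ 8.
  x = λ² - 2 - 2 = 64 - 4 ≡ 2; y = λ·(2 - 2) - 24 ≡ 5. → (2, 5)
2Q = (2, 5).
Finally 2P + 2Q:
(7, 25) + (2, 5). λ = (5 - 25)/(2 - 7) ≡ 9/24 mod 29. 24⁻¹ ≡ 23 (mod 29), so λ ≡ 4.
  x = λ² - 7 - 2 = 16 - 9 ≡ 7; y = λ·(7 - 7) - 25 ≡ 4. → (7, 4)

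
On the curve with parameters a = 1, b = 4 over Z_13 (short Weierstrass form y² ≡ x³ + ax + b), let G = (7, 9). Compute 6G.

(7, 4)

Repeated addition: build up to 6G.
2G: tangent at (7, 9): λ = (3·7² + 1)/(2·9) ≡ 5/5. 5⁻¹ ≡ 8 (mod 13) since 5·8 = 40 ≡ 1, so λ ≡ 5·8 ≡ 1.
  x = λ² - 7 - 7 = 1 - 14 ≡ 0; y = λ·(7 - 0) - 9 ≡ 11. → (0, 11)
3G: (0, 11) + (7, 9). λ = (9 - 11)/(7 - 0) ≡ 11/7 mod 13. 7⁻¹ ≡ 2 (mod 13), so λ ≡ 9.
  x = λ² - 0 - 7 = 81 - 7 ≡ 9; y = λ·(0 - 9) - 11 ≡ 12. → (9, 12)
4G: (9, 12) + (7, 9). λ = (9 - 12)/(7 - 9) ≡ 10/11 mod 13. 11⁻¹ ≡ 6 (mod 13) since 11·6 = 66 ≡ 1, so λ ≡ 8.
  x = λ² - 9 - 7 = 64 - 16 ≡ 9; y = λ·(9 - 9) - 12 ≡ 1. → (9, 1)
5G: (9, 1) + (7, 9). λ = (9 - 1)/(7 - 9) ≡ 8/11 mod 13. 11⁻¹ ≡ 6 (mod 13), so λ ≡ 9.
  x = λ² - 9 - 7 = 81 - 16 ≡ 0; y = λ·(9 - 0) - 1 ≡ 2. → (0, 2)
6G: (0, 2) + (7, 9). λ = (9 - 2)/(7 - 0) ≡ 7/7 mod 13. 7⁻¹ ≡ 2 (mod 13) since 7·2 = 14 ≡ 1, so λ ≡ 1.
  x = λ² - 0 - 7 = 1 - 7 ≡ 7; y = λ·(0 - 7) - 2 ≡ 4. → (7, 4)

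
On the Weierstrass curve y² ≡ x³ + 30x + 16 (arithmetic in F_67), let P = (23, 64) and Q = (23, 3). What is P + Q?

The two points share x = 23 and their y-coordinates satisfy 64 + 3 ≡ 0 (mod 67), so they are inverses. Their sum is O.

O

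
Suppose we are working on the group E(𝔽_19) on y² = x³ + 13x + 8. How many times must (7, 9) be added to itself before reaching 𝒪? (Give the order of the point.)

2P: tangent at (7, 9): λ = (3·7² + 13)/(2·9) ≡ 8/18. 18⁻¹ ≡ 18 (mod 19), so λ ≡ 8·18 ≡ 11.
  x = λ² - 7 - 7 = 121 - 14 ≡ 12; y = λ·(7 - 12) - 9 ≡ 12. → (12, 12)
3P: (12, 12) + (7, 9). λ = (9 - 12)/(7 - 12) ≡ 16/14 mod 19. 14⁻¹ ≡ 15 (mod 19) since 14·15 = 210 ≡ 1, so λ ≡ 12.
  x = λ² - 12 - 7 = 144 - 19 ≡ 11; y = λ·(12 - 11) - 12 ≡ 0. → (11, 0)
4P: (11, 0) + (7, 9). λ = (9 - 0)/(7 - 11) ≡ 9/15 mod 19. 15⁻¹ ≡ 14 (mod 19), so λ ≡ 12.
  x = λ² - 11 - 7 = 144 - 18 ≡ 12; y = λ·(11 - 12) - 0 ≡ 7. → (12, 7)
5P: (12, 7) + (7, 9). λ = (9 - 7)/(7 - 12) ≡ 2/14 mod 19. 14⁻¹ ≡ 15 (mod 19) since 14·15 = 210 ≡ 1, so λ ≡ 11.
  x = λ² - 12 - 7 = 121 - 19 ≡ 7; y = λ·(12 - 7) - 7 ≡ 10. → (7, 10)
6P: (7, 10) + (7, 9): same x and y₁ ≡ -y₂, so the sum is 𝒪.
6P = 𝒪, so the order is 6.

6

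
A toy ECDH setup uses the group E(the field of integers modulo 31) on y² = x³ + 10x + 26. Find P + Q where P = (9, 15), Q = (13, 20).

(28, 0)

(9, 15) + (13, 20). λ = (20 - 15)/(13 - 9) ≡ 5/4 mod 31. 4⁻¹ ≡ 8 (mod 31) since 4·8 = 32 ≡ 1, so λ ≡ 9.
  x = λ² - 9 - 13 = 81 - 22 ≡ 28; y = λ·(9 - 28) - 15 ≡ 0. → (28, 0)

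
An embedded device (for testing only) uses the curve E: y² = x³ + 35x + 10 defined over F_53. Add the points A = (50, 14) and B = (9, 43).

(51, 41)

(50, 14) + (9, 43). λ = (43 - 14)/(9 - 50) ≡ 29/12 mod 53. 12⁻¹ ≡ 31 (mod 53), so λ ≡ 51.
  x = λ² - 50 - 9 = 2601 - 59 ≡ 51; y = λ·(50 - 51) - 14 ≡ 41. → (51, 41)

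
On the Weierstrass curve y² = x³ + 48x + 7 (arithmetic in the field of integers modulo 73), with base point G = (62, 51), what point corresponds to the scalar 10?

Double-and-add on 10 = (1010)₂. Start with G = (62, 51) for the leading 1-bit.
double: tangent at (62, 51): λ = (3·62² + 48)/(2·51) ≡ 46/29. 29⁻¹ ≡ 68 (mod 73), so λ ≡ 46·68 ≡ 62.
  x = λ² - 62 - 62 = 3844 - 124 ≡ 70; y = λ·(62 - 70) - 51 ≡ 37. → (70, 37)
double: tangent at (70, 37): λ = (3·70² + 48)/(2·37) ≡ 2/1. 1⁻¹ ≡ 1 (mod 73), so λ ≡ 2·1 ≡ 2.
  x = λ² - 70 - 70 = 4 - 140 ≡ 10; y = λ·(70 - 10) - 37 ≡ 10. → (10, 10)
add G: (10, 10) + (62, 51). λ = (51 - 10)/(62 - 10) ≡ 41/52 mod 73. 52⁻¹ ≡ 66 (mod 73) since 52·66 = 3432 ≡ 1, so λ ≡ 5.
  x = λ² - 10 - 62 = 25 - 72 ≡ 26; y = λ·(10 - 26) - 10 ≡ 56. → (26, 56)
double: tangent at (26, 56): λ = (3·26² + 48)/(2·56) ≡ 32/39. 39⁻¹ ≡ 15 (mod 73), so λ ≡ 32·15 ≡ 42.
  x = λ² - 26 - 26 = 1764 - 52 ≡ 33; y = λ·(26 - 33) - 56 ≡ 15. → (33, 15)

(33, 15)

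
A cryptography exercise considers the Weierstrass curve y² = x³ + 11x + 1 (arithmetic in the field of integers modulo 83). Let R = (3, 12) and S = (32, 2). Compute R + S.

(3, 12) + (32, 2). λ = (2 - 12)/(32 - 3) ≡ 73/29 mod 83. 29⁻¹ ≡ 63 (mod 83), so λ ≡ 34.
  x = λ² - 3 - 32 = 1156 - 35 ≡ 42; y = λ·(3 - 42) - 12 ≡ 73. → (42, 73)

(42, 73)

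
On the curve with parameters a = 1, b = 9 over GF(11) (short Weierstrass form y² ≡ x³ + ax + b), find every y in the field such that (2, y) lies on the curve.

x³ + 1x + 9 = 19 ≡ 8 (mod 11).
8 is a non-residue mod 11; no y exists.

none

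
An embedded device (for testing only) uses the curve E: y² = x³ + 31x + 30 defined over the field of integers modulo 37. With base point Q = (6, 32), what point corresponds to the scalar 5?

(6, 5)

Repeated addition: build up to 5Q.
2Q: tangent at (6, 32): λ = (3·6² + 31)/(2·32) ≡ 28/27. 27⁻¹ ≡ 11 (mod 37) since 27·11 = 297 ≡ 1, so λ ≡ 28·11 ≡ 12.
  x = λ² - 6 - 6 = 144 - 12 ≡ 21; y = λ·(6 - 21) - 32 ≡ 10. → (21, 10)
3Q: (21, 10) + (6, 32). λ = (32 - 10)/(6 - 21) ≡ 22/22 mod 37. 22⁻¹ ≡ 32 (mod 37), so λ ≡ 1.
  x = λ² - 21 - 6 = 1 - 27 ≡ 11; y = λ·(21 - 11) - 10 ≡ 0. → (11, 0)
4Q: (11, 0) + (6, 32). λ = (32 - 0)/(6 - 11) ≡ 32/32 mod 37. 32⁻¹ ≡ 22 (mod 37) since 32·22 = 704 ≡ 1, so λ ≡ 1.
  x = λ² - 11 - 6 = 1 - 17 ≡ 21; y = λ·(11 - 21) - 0 ≡ 27. → (21, 27)
5Q: (21, 27) + (6, 32). λ = (32 - 27)/(6 - 21) ≡ 5/22 mod 37. 22⁻¹ ≡ 32 (mod 37) since 22·32 = 704 ≡ 1, so λ ≡ 12.
  x = λ² - 21 - 6 = 144 - 27 ≡ 6; y = λ·(21 - 6) - 27 ≡ 5. → (6, 5)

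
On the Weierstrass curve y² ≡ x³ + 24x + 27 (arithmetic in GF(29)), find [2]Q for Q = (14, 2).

tangent at (14, 2): λ = (3·14² + 24)/(2·2) ≡ 3/4. 4⁻¹ ≡ 22 (mod 29) since 4·22 = 88 ≡ 1, so λ ≡ 3·22 ≡ 8.
  x = λ² - 14 - 14 = 64 - 28 ≡ 7; y = λ·(14 - 7) - 2 ≡ 25. → (7, 25)

(7, 25)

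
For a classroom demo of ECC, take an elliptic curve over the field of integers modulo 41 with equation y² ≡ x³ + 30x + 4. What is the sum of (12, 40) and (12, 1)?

The two points share x = 12 and their y-coordinates satisfy 40 + 1 ≡ 0 (mod 41), so they are inverses. Their sum is the point at infinity.

O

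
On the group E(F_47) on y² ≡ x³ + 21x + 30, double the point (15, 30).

(35, 20)

tangent at (15, 30): λ = (3·15² + 21)/(2·30) ≡ 38/13. 13⁻¹ ≡ 29 (mod 47), so λ ≡ 38·29 ≡ 21.
  x = λ² - 15 - 15 = 441 - 30 ≡ 35; y = λ·(15 - 35) - 30 ≡ 20. → (35, 20)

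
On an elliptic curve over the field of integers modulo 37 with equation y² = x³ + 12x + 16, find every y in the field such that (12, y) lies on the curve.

1, 36

x³ + 12x + 16 = 1888 ≡ 1 (mod 37).
Square roots of 1 mod 37: 1 and 36 (since 1² = 1 ≡ 1).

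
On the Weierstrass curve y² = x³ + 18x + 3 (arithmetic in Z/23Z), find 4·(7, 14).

Write P = (7, 14).
Double-and-add on 4 = (100)₂. Start with P = (7, 14) for the leading 1-bit.
double: tangent at (7, 14): λ = (3·7² + 18)/(2·14) ≡ 4/5. 5⁻¹ ≡ 14 (mod 23), so λ ≡ 4·14 ≡ 10.
  x = λ² - 7 - 7 = 100 - 14 ≡ 17; y = λ·(7 - 17) - 14 ≡ 1. → (17, 1)
double: tangent at (17, 1): λ = (3·17² + 18)/(2·1) ≡ 11/2. 2⁻¹ ≡ 12 (mod 23), so λ ≡ 11·12 ≡ 17.
  x = λ² - 17 - 17 = 289 - 34 ≡ 2; y = λ·(17 - 2) - 1 ≡ 1. → (2, 1)

(2, 1)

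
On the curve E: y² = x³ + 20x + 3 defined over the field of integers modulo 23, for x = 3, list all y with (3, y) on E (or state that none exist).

none

x³ + 20x + 3 = 90 ≡ 21 (mod 23).
21 is a non-residue mod 23; no y exists.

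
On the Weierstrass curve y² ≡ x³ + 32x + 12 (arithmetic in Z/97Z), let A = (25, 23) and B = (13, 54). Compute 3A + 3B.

First 3A:
Repeated addition: build up to 3A.
2A: tangent at (25, 23): λ = (3·25² + 32)/(2·23) ≡ 64/46. 46⁻¹ ≡ 19 (mod 97) since 46·19 = 874 ≡ 1, so λ ≡ 64·19 ≡ 52.
  x = λ² - 25 - 25 = 2704 - 50 ≡ 35; y = λ·(25 - 35) - 23 ≡ 39. → (35, 39)
3A: (35, 39) + (25, 23). λ = (23 - 39)/(25 - 35) ≡ 81/87 mod 97. 87⁻¹ ≡ 29 (mod 97), so λ ≡ 21.
  x = λ² - 35 - 25 = 441 - 60 ≡ 90; y = λ·(35 - 90) - 39 ≡ 67. → (90, 67)
3A = (90, 67).
Next 3B:
Repeated addition: build up to 3B.
2B: tangent at (13, 54): λ = (3·13² + 32)/(2·54) ≡ 54/11. 11⁻¹ ≡ 53 (mod 97) since 11·53 = 583 ≡ 1, so λ ≡ 54·53 ≡ 49.
  x = λ² - 13 - 13 = 2401 - 26 ≡ 47; y = λ·(13 - 47) - 54 ≡ 26. → (47, 26)
3B: (47, 26) + (13, 54). λ = (54 - 26)/(13 - 47) ≡ 28/63 mod 97. 63⁻¹ ≡ 77 (mod 97), so λ ≡ 22.
  x = λ² - 47 - 13 = 484 - 60 ≡ 36; y = λ·(47 - 36) - 26 ≡ 22. → (36, 22)
3B = (36, 22).
Finally 3A + 3B:
(90, 67) + (36, 22). λ = (22 - 67)/(36 - 90) ≡ 52/43 mod 97. 43⁻¹ ≡ 88 (mod 97), so λ ≡ 17.
  x = λ² - 90 - 36 = 289 - 126 ≡ 66; y = λ·(90 - 66) - 67 ≡ 50. → (66, 50)

(66, 50)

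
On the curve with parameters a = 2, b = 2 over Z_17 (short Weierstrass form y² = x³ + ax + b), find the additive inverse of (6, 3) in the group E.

-(6, 3) = (6, -3 mod 17) = (6, 14).

(6, 14)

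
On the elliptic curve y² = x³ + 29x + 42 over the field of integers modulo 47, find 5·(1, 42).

Write Q = (1, 42).
Double-and-add on 5 = (101)₂. Start with Q = (1, 42) for the leading 1-bit.
double: tangent at (1, 42): λ = (3·1² + 29)/(2·42) ≡ 32/37. 37⁻¹ ≡ 14 (mod 47), so λ ≡ 32·14 ≡ 25.
  x = λ² - 1 - 1 = 625 - 2 ≡ 12; y = λ·(1 - 12) - 42 ≡ 12. → (12, 12)
double: tangent at (12, 12): λ = (3·12² + 29)/(2·12) ≡ 38/24. 24⁻¹ ≡ 2 (mod 47) since 24·2 = 48 ≡ 1, so λ ≡ 38·2 ≡ 29.
  x = λ² - 12 - 12 = 841 - 24 ≡ 18; y = λ·(12 - 18) - 12 ≡ 2. → (18, 2)
add Q: (18, 2) + (1, 42). λ = (42 - 2)/(1 - 18) ≡ 40/30 mod 47. 30⁻¹ ≡ 11 (mod 47), so λ ≡ 17.
  x = λ² - 18 - 1 = 289 - 19 ≡ 35; y = λ·(18 - 35) - 2 ≡ 38. → (35, 38)

(35, 38)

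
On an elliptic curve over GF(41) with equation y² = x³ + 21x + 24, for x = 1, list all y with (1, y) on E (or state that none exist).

13, 28

x³ + 21x + 24 = 46 ≡ 5 (mod 41).
Square roots of 5 mod 41: 13 and 28 (since 13² = 169 ≡ 5).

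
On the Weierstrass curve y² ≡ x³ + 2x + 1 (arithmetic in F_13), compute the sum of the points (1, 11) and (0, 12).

(1, 11) + (0, 12). λ = (12 - 11)/(0 - 1) ≡ 1/12 mod 13. 12⁻¹ ≡ 12 (mod 13) since 12·12 = 144 ≡ 1, so λ ≡ 12.
  x = λ² - 1 - 0 = 144 - 1 ≡ 0; y = λ·(1 - 0) - 11 ≡ 1. → (0, 1)

(0, 1)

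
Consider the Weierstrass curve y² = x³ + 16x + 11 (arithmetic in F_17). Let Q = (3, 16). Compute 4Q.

(10, 10)

Double-and-add on 4 = (100)₂. Start with Q = (3, 16) for the leading 1-bit.
double: tangent at (3, 16): λ = (3·3² + 16)/(2·16) ≡ 9/15. 15⁻¹ ≡ 8 (mod 17), so λ ≡ 9·8 ≡ 4.
  x = λ² - 3 - 3 = 16 - 6 ≡ 10; y = λ·(3 - 10) - 16 ≡ 7. → (10, 7)
double: tangent at (10, 7): λ = (3·10² + 16)/(2·7) ≡ 10/14. 14⁻¹ ≡ 11 (mod 17), so λ ≡ 10·11 ≡ 8.
  x = λ² - 10 - 10 = 64 - 20 ≡ 10; y = λ·(10 - 10) - 7 ≡ 10. → (10, 10)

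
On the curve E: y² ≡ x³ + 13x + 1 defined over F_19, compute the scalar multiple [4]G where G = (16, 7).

Repeated addition: build up to 4G.
2G: tangent at (16, 7): λ = (3·16² + 13)/(2·7) ≡ 2/14. 14⁻¹ ≡ 15 (mod 19) since 14·15 = 210 ≡ 1, so λ ≡ 2·15 ≡ 11.
  x = λ² - 16 - 16 = 121 - 32 ≡ 13; y = λ·(16 - 13) - 7 ≡ 7. → (13, 7)
3G: (13, 7) + (16, 7). λ = (7 - 7)/(16 - 13) ≡ 0/3 mod 19. 3⁻¹ ≡ 13 (mod 19), so λ ≡ 0.
  x = λ² - 13 - 16 = 0 - 29 ≡ 9; y = λ·(13 - 9) - 7 ≡ 12. → (9, 12)
4G: (9, 12) + (16, 7). λ = (7 - 12)/(16 - 9) ≡ 14/7 mod 19. 7⁻¹ ≡ 11 (mod 19), so λ ≡ 2.
  x = λ² - 9 - 16 = 4 - 25 ≡ 17; y = λ·(9 - 17) - 12 ≡ 10. → (17, 10)

(17, 10)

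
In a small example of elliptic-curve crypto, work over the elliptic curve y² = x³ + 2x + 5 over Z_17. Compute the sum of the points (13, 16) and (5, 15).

(3, 15)

(13, 16) + (5, 15). λ = (15 - 16)/(5 - 13) ≡ 16/9 mod 17. 9⁻¹ ≡ 2 (mod 17) since 9·2 = 18 ≡ 1, so λ ≡ 15.
  x = λ² - 13 - 5 = 225 - 18 ≡ 3; y = λ·(13 - 3) - 16 ≡ 15. → (3, 15)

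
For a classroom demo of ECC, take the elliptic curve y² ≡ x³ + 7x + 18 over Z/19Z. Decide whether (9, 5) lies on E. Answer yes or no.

y² = 5² ≡ 6; x³ + 7x + 18 = 810 ≡ 12 (mod 19). 6 ≠ 12.

no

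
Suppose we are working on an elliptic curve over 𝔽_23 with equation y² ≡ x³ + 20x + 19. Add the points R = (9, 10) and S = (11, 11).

(9, 13)

(9, 10) + (11, 11). λ = (11 - 10)/(11 - 9) ≡ 1/2 mod 23. 2⁻¹ ≡ 12 (mod 23), so λ ≡ 12.
  x = λ² - 9 - 11 = 144 - 20 ≡ 9; y = λ·(9 - 9) - 10 ≡ 13. → (9, 13)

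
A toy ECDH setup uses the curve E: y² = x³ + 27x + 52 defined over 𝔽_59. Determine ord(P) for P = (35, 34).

10

2P: tangent at (35, 34): λ = (3·35² + 27)/(2·34) ≡ 44/9. 9⁻¹ ≡ 46 (mod 59) since 9·46 = 414 ≡ 1, so λ ≡ 44·46 ≡ 18.
  x = λ² - 35 - 35 = 324 - 70 ≡ 18; y = λ·(35 - 18) - 34 ≡ 36. → (18, 36)
3P: (18, 36) + (35, 34). λ = (34 - 36)/(35 - 18) ≡ 57/17 mod 59. 17⁻¹ ≡ 7 (mod 59), so λ ≡ 45.
  x = λ² - 18 - 35 = 2025 - 53 ≡ 25; y = λ·(18 - 25) - 36 ≡ 3. → (25, 3)
4P: (25, 3) + (35, 34). λ = (34 - 3)/(35 - 25) ≡ 31/10 mod 59. 10⁻¹ ≡ 6 (mod 59), so λ ≡ 9.
  x = λ² - 25 - 35 = 81 - 60 ≡ 21; y = λ·(25 - 21) - 3 ≡ 33. → (21, 33)
5P: (21, 33) + (35, 34). λ = (34 - 33)/(35 - 21) ≡ 1/14 mod 59. 14⁻¹ ≡ 38 (mod 59), so λ ≡ 38.
  x = λ² - 21 - 35 = 1444 - 56 ≡ 31; y = λ·(21 - 31) - 33 ≡ 0. → (31, 0)
6P: (31, 0) + (35, 34). λ = (34 - 0)/(35 - 31) ≡ 34/4 mod 59. 4⁻¹ ≡ 15 (mod 59) since 4·15 = 60 ≡ 1, so λ ≡ 38.
  x = λ² - 31 - 35 = 1444 - 66 ≡ 21; y = λ·(31 - 21) - 0 ≡ 26. → (21, 26)
7P: (21, 26) + (35, 34). λ = (34 - 26)/(35 - 21) ≡ 8/14 mod 59. 14⁻¹ ≡ 38 (mod 59), so λ ≡ 9.
  x = λ² - 21 - 35 = 81 - 56 ≡ 25; y = λ·(21 - 25) - 26 ≡ 56. → (25, 56)
8P: (25, 56) + (35, 34). λ = (34 - 56)/(35 - 25) ≡ 37/10 mod 59. 10⁻¹ ≡ 6 (mod 59), so λ ≡ 45.
  x = λ² - 25 - 35 = 2025 - 60 ≡ 18; y = λ·(25 - 18) - 56 ≡ 23. → (18, 23)
9P: (18, 23) + (35, 34). λ = (34 - 23)/(35 - 18) ≡ 11/17 mod 59. 17⁻¹ ≡ 7 (mod 59) since 17·7 = 119 ≡ 1, so λ ≡ 18.
  x = λ² - 18 - 35 = 324 - 53 ≡ 35; y = λ·(18 - 35) - 23 ≡ 25. → (35, 25)
10P: (35, 25) + (35, 34): same x and y₁ ≡ -y₂, so the sum is O.
10P = O, so the order is 10.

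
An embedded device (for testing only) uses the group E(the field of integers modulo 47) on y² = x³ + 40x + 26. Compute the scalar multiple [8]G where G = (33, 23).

Repeated addition: build up to 8G.
2G: tangent at (33, 23): λ = (3·33² + 40)/(2·23) ≡ 17/46. 46⁻¹ ≡ 46 (mod 47), so λ ≡ 17·46 ≡ 30.
  x = λ² - 33 - 33 = 900 - 66 ≡ 35; y = λ·(33 - 35) - 23 ≡ 11. → (35, 11)
3G: (35, 11) + (33, 23). λ = (23 - 11)/(33 - 35) ≡ 12/45 mod 47. 45⁻¹ ≡ 23 (mod 47) since 45·23 = 1035 ≡ 1, so λ ≡ 41.
  x = λ² - 35 - 33 = 1681 - 68 ≡ 15; y = λ·(35 - 15) - 11 ≡ 10. → (15, 10)
4G: (15, 10) + (33, 23). λ = (23 - 10)/(33 - 15) ≡ 13/18 mod 47. 18⁻¹ ≡ 34 (mod 47) since 18·34 = 612 ≡ 1, so λ ≡ 19.
  x = λ² - 15 - 33 = 361 - 48 ≡ 31; y = λ·(15 - 31) - 10 ≡ 15. → (31, 15)
5G: (31, 15) + (33, 23). λ = (23 - 15)/(33 - 31) ≡ 8/2 mod 47. 2⁻¹ ≡ 24 (mod 47) since 2·24 = 48 ≡ 1, so λ ≡ 4.
  x = λ² - 31 - 33 = 16 - 64 ≡ 46; y = λ·(31 - 46) - 15 ≡ 19. → (46, 19)
6G: (46, 19) + (33, 23). λ = (23 - 19)/(33 - 46) ≡ 4/34 mod 47. 34⁻¹ ≡ 18 (mod 47), so λ ≡ 25.
  x = λ² - 46 - 33 = 625 - 79 ≡ 29; y = λ·(46 - 29) - 19 ≡ 30. → (29, 30)
7G: (29, 30) + (33, 23). λ = (23 - 30)/(33 - 29) ≡ 40/4 mod 47. 4⁻¹ ≡ 12 (mod 47), so λ ≡ 10.
  x = λ² - 29 - 33 = 100 - 62 ≡ 38; y = λ·(29 - 38) - 30 ≡ 21. → (38, 21)
8G: (38, 21) + (33, 23). λ = (23 - 21)/(33 - 38) ≡ 2/42 mod 47. 42⁻¹ ≡ 28 (mod 47), so λ ≡ 9.
  x = λ² - 38 - 33 = 81 - 71 ≡ 10; y = λ·(38 - 10) - 21 ≡ 43. → (10, 43)

(10, 43)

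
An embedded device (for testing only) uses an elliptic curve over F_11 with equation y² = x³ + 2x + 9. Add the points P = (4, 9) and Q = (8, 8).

(8, 3)

(4, 9) + (8, 8). λ = (8 - 9)/(8 - 4) ≡ 10/4 mod 11. 4⁻¹ ≡ 3 (mod 11) since 4·3 = 12 ≡ 1, so λ ≡ 8.
  x = λ² - 4 - 8 = 64 - 12 ≡ 8; y = λ·(4 - 8) - 9 ≡ 3. → (8, 3)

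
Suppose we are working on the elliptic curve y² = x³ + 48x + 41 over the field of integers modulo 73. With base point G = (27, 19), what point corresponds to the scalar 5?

(66, 26)

Double-and-add on 5 = (101)₂. Start with G = (27, 19) for the leading 1-bit.
double: tangent at (27, 19): λ = (3·27² + 48)/(2·19) ≡ 45/38. 38⁻¹ ≡ 25 (mod 73) since 38·25 = 950 ≡ 1, so λ ≡ 45·25 ≡ 30.
  x = λ² - 27 - 27 = 900 - 54 ≡ 43; y = λ·(27 - 43) - 19 ≡ 12. → (43, 12)
double: tangent at (43, 12): λ = (3·43² + 48)/(2·12) ≡ 47/24. 24⁻¹ ≡ 70 (mod 73) since 24·70 = 1680 ≡ 1, so λ ≡ 47·70 ≡ 5.
  x = λ² - 43 - 43 = 25 - 86 ≡ 12; y = λ·(43 - 12) - 12 ≡ 70. → (12, 70)
add G: (12, 70) + (27, 19). λ = (19 - 70)/(27 - 12) ≡ 22/15 mod 73. 15⁻¹ ≡ 39 (mod 73) since 15·39 = 585 ≡ 1, so λ ≡ 55.
  x = λ² - 12 - 27 = 3025 - 39 ≡ 66; y = λ·(12 - 66) - 70 ≡ 26. → (66, 26)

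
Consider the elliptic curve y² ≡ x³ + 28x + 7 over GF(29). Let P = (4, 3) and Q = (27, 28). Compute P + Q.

(4, 3) + (27, 28). λ = (28 - 3)/(27 - 4) ≡ 25/23 mod 29. 23⁻¹ ≡ 24 (mod 29) since 23·24 = 552 ≡ 1, so λ ≡ 20.
  x = λ² - 4 - 27 = 400 - 31 ≡ 21; y = λ·(4 - 21) - 3 ≡ 5. → (21, 5)

(21, 5)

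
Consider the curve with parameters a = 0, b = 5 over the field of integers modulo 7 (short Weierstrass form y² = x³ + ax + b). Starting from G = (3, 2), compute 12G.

Double-and-add on 12 = (1100)₂. Start with G = (3, 2) for the leading 1-bit.
double: tangent at (3, 2): λ = (3·3² + 0)/(2·2) ≡ 6/4. 4⁻¹ ≡ 2 (mod 7), so λ ≡ 6·2 ≡ 5.
  x = λ² - 3 - 3 = 25 - 6 ≡ 5; y = λ·(3 - 5) - 2 ≡ 2. → (5, 2)
add G: (5, 2) + (3, 2). λ = (2 - 2)/(3 - 5) ≡ 0/5 mod 7. 5⁻¹ ≡ 3 (mod 7), so λ ≡ 0.
  x = λ² - 5 - 3 = 0 - 8 ≡ 6; y = λ·(5 - 6) - 2 ≡ 5. → (6, 5)
double: tangent at (6, 5): λ = (3·6² + 0)/(2·5) ≡ 3/3. 3⁻¹ ≡ 5 (mod 7), so λ ≡ 3·5 ≡ 1.
  x = λ² - 6 - 6 = 1 - 12 ≡ 3; y = λ·(6 - 3) - 5 ≡ 5. → (3, 5)
double: tangent at (3, 5): λ = (3·3² + 0)/(2·5) ≡ 6/3. 3⁻¹ ≡ 5 (mod 7) since 3·5 = 15 ≡ 1, so λ ≡ 6·5 ≡ 2.
  x = λ² - 3 - 3 = 4 - 6 ≡ 5; y = λ·(3 - 5) - 5 ≡ 5. → (5, 5)

(5, 5)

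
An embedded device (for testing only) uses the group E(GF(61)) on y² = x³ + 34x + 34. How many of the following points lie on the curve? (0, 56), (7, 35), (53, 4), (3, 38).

2

(0, 56): 56² ≡ 25, rhs ≡ 34 → off.
(7, 35): 35² ≡ 5, rhs ≡ 5 → on.
(53, 4): 4² ≡ 16, rhs ≡ 43 → off.
(3, 38): 38² ≡ 41, rhs ≡ 41 → on.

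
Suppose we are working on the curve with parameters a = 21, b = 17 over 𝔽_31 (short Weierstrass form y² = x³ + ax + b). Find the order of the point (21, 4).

11

2P: tangent at (21, 4): λ = (3·21² + 21)/(2·4) ≡ 11/8. 8⁻¹ ≡ 4 (mod 31) since 8·4 = 32 ≡ 1, so λ ≡ 11·4 ≡ 13.
  x = λ² - 21 - 21 = 169 - 42 ≡ 3; y = λ·(21 - 3) - 4 ≡ 13. → (3, 13)
3P: (3, 13) + (21, 4). λ = (4 - 13)/(21 - 3) ≡ 22/18 mod 31. 18⁻¹ ≡ 19 (mod 31), so λ ≡ 15.
  x = λ² - 3 - 21 = 225 - 24 ≡ 15; y = λ·(3 - 15) - 13 ≡ 24. → (15, 24)
4P: (15, 24) + (21, 4). λ = (4 - 24)/(21 - 15) ≡ 11/6 mod 31. 6⁻¹ ≡ 26 (mod 31) since 6·26 = 156 ≡ 1, so λ ≡ 7.
  x = λ² - 15 - 21 = 49 - 36 ≡ 13; y = λ·(15 - 13) - 24 ≡ 21. → (13, 21)
5P: (13, 21) + (21, 4). λ = (4 - 21)/(21 - 13) ≡ 14/8 mod 31. 8⁻¹ ≡ 4 (mod 31), so λ ≡ 25.
  x = λ² - 13 - 21 = 625 - 34 ≡ 2; y = λ·(13 - 2) - 21 ≡ 6. → (2, 6)
6P: (2, 6) + (21, 4). λ = (4 - 6)/(21 - 2) ≡ 29/19 mod 31. 19⁻¹ ≡ 18 (mod 31), so λ ≡ 26.
  x = λ² - 2 - 21 = 676 - 23 ≡ 2; y = λ·(2 - 2) - 6 ≡ 25. → (2, 25)
7P: (2, 25) + (21, 4). λ = (4 - 25)/(21 - 2) ≡ 10/19 mod 31. 19⁻¹ ≡ 18 (mod 31) since 19·18 = 342 ≡ 1, so λ ≡ 25.
  x = λ² - 2 - 21 = 625 - 23 ≡ 13; y = λ·(2 - 13) - 25 ≡ 10. → (13, 10)
8P: (13, 10) + (21, 4). λ = (4 - 10)/(21 - 13) ≡ 25/8 mod 31. 8⁻¹ ≡ 4 (mod 31), so λ ≡ 7.
  x = λ² - 13 - 21 = 49 - 34 ≡ 15; y = λ·(13 - 15) - 10 ≡ 7. → (15, 7)
9P: (15, 7) + (21, 4). λ = (4 - 7)/(21 - 15) ≡ 28/6 mod 31. 6⁻¹ ≡ 26 (mod 31) since 6·26 = 156 ≡ 1, so λ ≡ 15.
  x = λ² - 15 - 21 = 225 - 36 ≡ 3; y = λ·(15 - 3) - 7 ≡ 18. → (3, 18)
10P: (3, 18) + (21, 4). λ = (4 - 18)/(21 - 3) ≡ 17/18 mod 31. 18⁻¹ ≡ 19 (mod 31) since 18·19 = 342 ≡ 1, so λ ≡ 13.
  x = λ² - 3 - 21 = 169 - 24 ≡ 21; y = λ·(3 - 21) - 18 ≡ 27. → (21, 27)
11P: (21, 27) + (21, 4): same x and y₁ ≡ -y₂, so the sum is 𝒪.
11P = 𝒪, so the order is 11.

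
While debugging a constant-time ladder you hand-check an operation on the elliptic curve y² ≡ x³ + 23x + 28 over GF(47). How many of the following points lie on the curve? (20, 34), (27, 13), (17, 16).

3

(20, 34): 34² ≡ 28, rhs ≡ 28 → on.
(27, 13): 13² ≡ 28, rhs ≡ 28 → on.
(17, 16): 16² ≡ 21, rhs ≡ 21 → on.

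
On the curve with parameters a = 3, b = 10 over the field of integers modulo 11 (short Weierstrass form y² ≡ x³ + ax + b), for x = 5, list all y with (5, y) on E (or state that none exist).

x³ + 3x + 10 = 150 ≡ 7 (mod 11).
7 is a non-residue mod 11; no y exists.

none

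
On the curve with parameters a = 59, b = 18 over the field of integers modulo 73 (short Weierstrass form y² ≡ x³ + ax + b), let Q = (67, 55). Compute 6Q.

Double-and-add on 6 = (110)₂. Start with Q = (67, 55) for the leading 1-bit.
double: tangent at (67, 55): λ = (3·67² + 59)/(2·55) ≡ 21/37. 37⁻¹ ≡ 2 (mod 73) since 37·2 = 74 ≡ 1, so λ ≡ 21·2 ≡ 42.
  x = λ² - 67 - 67 = 1764 - 134 ≡ 24; y = λ·(67 - 24) - 55 ≡ 72. → (24, 72)
add Q: (24, 72) + (67, 55). λ = (55 - 72)/(67 - 24) ≡ 56/43 mod 73. 43⁻¹ ≡ 17 (mod 73), so λ ≡ 3.
  x = λ² - 24 - 67 = 9 - 91 ≡ 64; y = λ·(24 - 64) - 72 ≡ 27. → (64, 27)
double: tangent at (64, 27): λ = (3·64² + 59)/(2·27) ≡ 10/54. 54⁻¹ ≡ 23 (mod 73) since 54·23 = 1242 ≡ 1, so λ ≡ 10·23 ≡ 11.
  x = λ² - 64 - 64 = 121 - 128 ≡ 66; y = λ·(64 - 66) - 27 ≡ 24. → (66, 24)

(66, 24)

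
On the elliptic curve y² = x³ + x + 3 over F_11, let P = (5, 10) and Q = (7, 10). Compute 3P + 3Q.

First 3P:
Repeated addition: build up to 3P.
2P: tangent at (5, 10): λ = (3·5² + 1)/(2·10) ≡ 10/9. 9⁻¹ ≡ 5 (mod 11), so λ ≡ 10·5 ≡ 6.
  x = λ² - 5 - 5 = 36 - 10 ≡ 4; y = λ·(5 - 4) - 10 ≡ 7. → (4, 7)
3P: (4, 7) + (5, 10). λ = (10 - 7)/(5 - 4) ≡ 3/1 mod 11. 1⁻¹ ≡ 1 (mod 11), so λ ≡ 3.
  x = λ² - 4 - 5 = 9 - 9 ≡ 0; y = λ·(4 - 0) - 7 ≡ 5. → (0, 5)
3P = (0, 5).
Next 3Q:
Repeated addition: build up to 3Q.
2Q: tangent at (7, 10): λ = (3·7² + 1)/(2·10) ≡ 5/9. 9⁻¹ ≡ 5 (mod 11), so λ ≡ 5·5 ≡ 3.
  x = λ² - 7 - 7 = 9 - 14 ≡ 6; y = λ·(7 - 6) - 10 ≡ 4. → (6, 4)
3Q: (6, 4) + (7, 10). λ = (10 - 4)/(7 - 6) ≡ 6/1 mod 11. 1⁻¹ ≡ 1 (mod 11) since 1·1 = 1 ≡ 1, so λ ≡ 6.
  x = λ² - 6 - 7 = 36 - 13 ≡ 1; y = λ·(6 - 1) - 4 ≡ 4. → (1, 4)
3Q = (1, 4).
Finally 3P + 3Q:
(0, 5) + (1, 4). λ = (4 - 5)/(1 - 0) ≡ 10/1 mod 11. 1⁻¹ ≡ 1 (mod 11), so λ ≡ 10.
  x = λ² - 0 - 1 = 100 - 1 ≡ 0; y = λ·(0 - 0) - 5 ≡ 6. → (0, 6)

(0, 6)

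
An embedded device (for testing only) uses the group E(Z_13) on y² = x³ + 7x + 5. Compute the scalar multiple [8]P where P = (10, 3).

Double-and-add on 8 = (1000)₂. Start with P = (10, 3) for the leading 1-bit.
double: tangent at (10, 3): λ = (3·10² + 7)/(2·3) ≡ 8/6. 6⁻¹ ≡ 11 (mod 13), so λ ≡ 8·11 ≡ 10.
  x = λ² - 10 - 10 = 100 - 20 ≡ 2; y = λ·(10 - 2) - 3 ≡ 12. → (2, 12)
double: tangent at (2, 12): λ = (3·2² + 7)/(2·12) ≡ 6/11. 11⁻¹ ≡ 6 (mod 13), so λ ≡ 6·6 ≡ 10.
  x = λ² - 2 - 2 = 100 - 4 ≡ 5; y = λ·(2 - 5) - 12 ≡ 10. → (5, 10)
double: tangent at (5, 10): λ = (3·5² + 7)/(2·10) ≡ 4/7. 7⁻¹ ≡ 2 (mod 13) since 7·2 = 14 ≡ 1, so λ ≡ 4·2 ≡ 8.
  x = λ² - 5 - 5 = 64 - 10 ≡ 2; y = λ·(5 - 2) - 10 ≡ 1. → (2, 1)

(2, 1)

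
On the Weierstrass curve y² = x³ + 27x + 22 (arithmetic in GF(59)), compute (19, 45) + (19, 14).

O

The two points share x = 19 and their y-coordinates satisfy 45 + 14 ≡ 0 (mod 59), so they are inverses. Their sum is the point at infinity.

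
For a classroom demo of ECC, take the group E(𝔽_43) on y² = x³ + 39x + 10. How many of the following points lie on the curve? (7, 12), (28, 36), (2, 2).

1

(7, 12): 12² ≡ 15, rhs ≡ 24 → off.
(28, 36): 36² ≡ 6, rhs ≡ 6 → on.
(2, 2): 2² ≡ 4, rhs ≡ 10 → off.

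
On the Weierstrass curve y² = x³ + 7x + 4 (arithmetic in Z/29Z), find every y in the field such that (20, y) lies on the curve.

13, 16

x³ + 7x + 4 = 8144 ≡ 24 (mod 29).
Square roots of 24 mod 29: 13 and 16 (since 13² = 169 ≡ 24).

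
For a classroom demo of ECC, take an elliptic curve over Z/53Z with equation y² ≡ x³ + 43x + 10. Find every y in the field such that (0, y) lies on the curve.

x³ + 43x + 10 = 10 ≡ 10 (mod 53).
Square roots of 10 mod 53: 13 and 40 (since 13² = 169 ≡ 10).

13, 40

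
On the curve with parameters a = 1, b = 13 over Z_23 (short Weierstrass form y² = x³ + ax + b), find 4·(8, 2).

Write G = (8, 2).
Repeated addition: build up to 4G.
2G: tangent at (8, 2): λ = (3·8² + 1)/(2·2) ≡ 9/4. 4⁻¹ ≡ 6 (mod 23) since 4·6 = 24 ≡ 1, so λ ≡ 9·6 ≡ 8.
  x = λ² - 8 - 8 = 64 - 16 ≡ 2; y = λ·(8 - 2) - 2 ≡ 0. → (2, 0)
3G: (2, 0) + (8, 2). λ = (2 - 0)/(8 - 2) ≡ 2/6 mod 23. 6⁻¹ ≡ 4 (mod 23), so λ ≡ 8.
  x = λ² - 2 - 8 = 64 - 10 ≡ 8; y = λ·(2 - 8) - 0 ≡ 21. → (8, 21)
4G: (8, 21) + (8, 2): same x and y₁ ≡ -y₂, so the sum is O.

O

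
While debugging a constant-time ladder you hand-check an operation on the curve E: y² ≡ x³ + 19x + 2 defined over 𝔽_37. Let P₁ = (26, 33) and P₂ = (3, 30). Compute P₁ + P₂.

(29, 2)

(26, 33) + (3, 30). λ = (30 - 33)/(3 - 26) ≡ 34/14 mod 37. 14⁻¹ ≡ 8 (mod 37), so λ ≡ 13.
  x = λ² - 26 - 3 = 169 - 29 ≡ 29; y = λ·(26 - 29) - 33 ≡ 2. → (29, 2)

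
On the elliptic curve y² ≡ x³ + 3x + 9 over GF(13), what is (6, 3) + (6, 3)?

(2, 6)

tangent at (6, 3): λ = (3·6² + 3)/(2·3) ≡ 7/6. 6⁻¹ ≡ 11 (mod 13) since 6·11 = 66 ≡ 1, so λ ≡ 7·11 ≡ 12.
  x = λ² - 6 - 6 = 144 - 12 ≡ 2; y = λ·(6 - 2) - 3 ≡ 6. → (2, 6)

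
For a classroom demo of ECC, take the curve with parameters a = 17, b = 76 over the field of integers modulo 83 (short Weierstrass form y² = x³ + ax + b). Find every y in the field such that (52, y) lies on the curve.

none

x³ + 17x + 76 = 141568 ≡ 53 (mod 83).
53 is a non-residue mod 83; no y exists.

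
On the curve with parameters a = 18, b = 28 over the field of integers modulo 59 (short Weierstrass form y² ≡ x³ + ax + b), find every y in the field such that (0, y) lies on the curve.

21, 38

x³ + 18x + 28 = 28 ≡ 28 (mod 59).
Square roots of 28 mod 59: 21 and 38 (since 21² = 441 ≡ 28).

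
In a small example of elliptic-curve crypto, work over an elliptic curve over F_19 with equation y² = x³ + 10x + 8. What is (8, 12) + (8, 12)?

tangent at (8, 12): λ = (3·8² + 10)/(2·12) ≡ 12/5. 5⁻¹ ≡ 4 (mod 19), so λ ≡ 12·4 ≡ 10.
  x = λ² - 8 - 8 = 100 - 16 ≡ 8; y = λ·(8 - 8) - 12 ≡ 7. → (8, 7)

(8, 7)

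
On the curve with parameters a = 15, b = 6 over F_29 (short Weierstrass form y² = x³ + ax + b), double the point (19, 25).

(13, 7)

tangent at (19, 25): λ = (3·19² + 15)/(2·25) ≡ 25/21. 21⁻¹ ≡ 18 (mod 29), so λ ≡ 25·18 ≡ 15.
  x = λ² - 19 - 19 = 225 - 38 ≡ 13; y = λ·(19 - 13) - 25 ≡ 7. → (13, 7)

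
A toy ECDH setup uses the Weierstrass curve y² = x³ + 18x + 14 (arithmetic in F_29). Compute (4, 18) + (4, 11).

The two points share x = 4 and their y-coordinates satisfy 18 + 11 ≡ 0 (mod 29), so they are inverses. Their sum is O.

O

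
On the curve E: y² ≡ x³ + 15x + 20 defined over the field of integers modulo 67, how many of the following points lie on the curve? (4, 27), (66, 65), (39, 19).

(4, 27): 27² ≡ 59, rhs ≡ 10 → off.
(66, 65): 65² ≡ 4, rhs ≡ 4 → on.
(39, 19): 19² ≡ 26, rhs ≡ 26 → on.

2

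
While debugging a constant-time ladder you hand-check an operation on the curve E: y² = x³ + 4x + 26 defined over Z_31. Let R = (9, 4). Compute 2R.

(29, 14)

tangent at (9, 4): λ = (3·9² + 4)/(2·4) ≡ 30/8. 8⁻¹ ≡ 4 (mod 31), so λ ≡ 30·4 ≡ 27.
  x = λ² - 9 - 9 = 729 - 18 ≡ 29; y = λ·(9 - 29) - 4 ≡ 14. → (29, 14)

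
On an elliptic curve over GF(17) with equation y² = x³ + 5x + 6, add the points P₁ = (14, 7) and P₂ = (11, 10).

(10, 6)

(14, 7) + (11, 10). λ = (10 - 7)/(11 - 14) ≡ 3/14 mod 17. 14⁻¹ ≡ 11 (mod 17), so λ ≡ 16.
  x = λ² - 14 - 11 = 256 - 25 ≡ 10; y = λ·(14 - 10) - 7 ≡ 6. → (10, 6)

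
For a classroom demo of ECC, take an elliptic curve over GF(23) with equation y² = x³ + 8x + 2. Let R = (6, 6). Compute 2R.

(15, 22)

tangent at (6, 6): λ = (3·6² + 8)/(2·6) ≡ 1/12. 12⁻¹ ≡ 2 (mod 23), so λ ≡ 1·2 ≡ 2.
  x = λ² - 6 - 6 = 4 - 12 ≡ 15; y = λ·(6 - 15) - 6 ≡ 22. → (15, 22)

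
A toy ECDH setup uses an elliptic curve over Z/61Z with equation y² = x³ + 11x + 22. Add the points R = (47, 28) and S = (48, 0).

(18, 14)

(47, 28) + (48, 0). λ = (0 - 28)/(48 - 47) ≡ 33/1 mod 61. 1⁻¹ ≡ 1 (mod 61), so λ ≡ 33.
  x = λ² - 47 - 48 = 1089 - 95 ≡ 18; y = λ·(47 - 18) - 28 ≡ 14. → (18, 14)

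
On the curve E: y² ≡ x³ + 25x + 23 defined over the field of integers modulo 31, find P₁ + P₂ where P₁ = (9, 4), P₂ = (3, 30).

(9, 4) + (3, 30). λ = (30 - 4)/(3 - 9) ≡ 26/25 mod 31. 25⁻¹ ≡ 5 (mod 31) since 25·5 = 125 ≡ 1, so λ ≡ 6.
  x = λ² - 9 - 3 = 36 - 12 ≡ 24; y = λ·(9 - 24) - 4 ≡ 30. → (24, 30)

(24, 30)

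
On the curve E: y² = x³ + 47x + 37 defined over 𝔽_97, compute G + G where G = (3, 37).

(92, 68)

tangent at (3, 37): λ = (3·3² + 47)/(2·37) ≡ 74/74. 74⁻¹ ≡ 59 (mod 97), so λ ≡ 74·59 ≡ 1.
  x = λ² - 3 - 3 = 1 - 6 ≡ 92; y = λ·(3 - 92) - 37 ≡ 68. → (92, 68)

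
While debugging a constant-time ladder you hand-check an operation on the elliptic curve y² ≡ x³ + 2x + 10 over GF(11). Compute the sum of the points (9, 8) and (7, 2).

(9, 8) + (7, 2). λ = (2 - 8)/(7 - 9) ≡ 5/9 mod 11. 9⁻¹ ≡ 5 (mod 11), so λ ≡ 3.
  x = λ² - 9 - 7 = 9 - 16 ≡ 4; y = λ·(9 - 4) - 8 ≡ 7. → (4, 7)

(4, 7)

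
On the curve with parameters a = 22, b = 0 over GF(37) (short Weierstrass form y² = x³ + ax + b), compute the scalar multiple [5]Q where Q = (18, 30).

(19, 32)

Double-and-add on 5 = (101)₂. Start with Q = (18, 30) for the leading 1-bit.
double: tangent at (18, 30): λ = (3·18² + 22)/(2·30) ≡ 32/23. 23⁻¹ ≡ 29 (mod 37) since 23·29 = 667 ≡ 1, so λ ≡ 32·29 ≡ 3.
  x = λ² - 18 - 18 = 9 - 36 ≡ 10; y = λ·(18 - 10) - 30 ≡ 31. → (10, 31)
double: tangent at (10, 31): λ = (3·10² + 22)/(2·31) ≡ 26/25. 25⁻¹ ≡ 3 (mod 37) since 25·3 = 75 ≡ 1, so λ ≡ 26·3 ≡ 4.
  x = λ² - 10 - 10 = 16 - 20 ≡ 33; y = λ·(10 - 33) - 31 ≡ 25. → (33, 25)
add Q: (33, 25) + (18, 30). λ = (30 - 25)/(18 - 33) ≡ 5/22 mod 37. 22⁻¹ ≡ 32 (mod 37) since 22·32 = 704 ≡ 1, so λ ≡ 12.
  x = λ² - 33 - 18 = 144 - 51 ≡ 19; y = λ·(33 - 19) - 25 ≡ 32. → (19, 32)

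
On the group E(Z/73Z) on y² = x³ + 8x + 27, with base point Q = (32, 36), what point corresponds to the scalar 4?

Double-and-add on 4 = (100)₂. Start with Q = (32, 36) for the leading 1-bit.
double: tangent at (32, 36): λ = (3·32² + 8)/(2·36) ≡ 14/72. 72⁻¹ ≡ 72 (mod 73) since 72·72 = 5184 ≡ 1, so λ ≡ 14·72 ≡ 59.
  x = λ² - 32 - 32 = 3481 - 64 ≡ 59; y = λ·(32 - 59) - 36 ≡ 50. → (59, 50)
double: tangent at (59, 50): λ = (3·59² + 8)/(2·50) ≡ 12/27. 27⁻¹ ≡ 46 (mod 73), so λ ≡ 12·46 ≡ 41.
  x = λ² - 59 - 59 = 1681 - 118 ≡ 30; y = λ·(59 - 30) - 50 ≡ 44. → (30, 44)

(30, 44)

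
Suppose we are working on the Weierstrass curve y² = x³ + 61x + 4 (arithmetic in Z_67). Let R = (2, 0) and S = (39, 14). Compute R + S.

(2, 0) + (39, 14). λ = (14 - 0)/(39 - 2) ≡ 14/37 mod 67. 37⁻¹ ≡ 29 (mod 67), so λ ≡ 4.
  x = λ² - 2 - 39 = 16 - 41 ≡ 42; y = λ·(2 - 42) - 0 ≡ 41. → (42, 41)

(42, 41)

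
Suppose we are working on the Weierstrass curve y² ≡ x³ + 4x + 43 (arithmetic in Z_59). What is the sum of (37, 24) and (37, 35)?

O

The two points share x = 37 and their y-coordinates satisfy 24 + 35 ≡ 0 (mod 59), so they are inverses. Their sum is 𝒪.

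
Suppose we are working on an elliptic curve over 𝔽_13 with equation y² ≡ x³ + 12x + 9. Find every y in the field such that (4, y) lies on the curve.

x³ + 12x + 9 = 121 ≡ 4 (mod 13).
Square roots of 4 mod 13: 2 and 11 (since 2² = 4 ≡ 4).

2, 11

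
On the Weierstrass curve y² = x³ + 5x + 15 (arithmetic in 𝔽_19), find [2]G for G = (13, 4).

tangent at (13, 4): λ = (3·13² + 5)/(2·4) ≡ 18/8. 8⁻¹ ≡ 12 (mod 19), so λ ≡ 18·12 ≡ 7.
  x = λ² - 13 - 13 = 49 - 26 ≡ 4; y = λ·(13 - 4) - 4 ≡ 2. → (4, 2)

(4, 2)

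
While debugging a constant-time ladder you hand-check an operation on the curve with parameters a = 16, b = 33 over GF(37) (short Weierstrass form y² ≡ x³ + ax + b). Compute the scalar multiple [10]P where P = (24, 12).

(21, 11)

Repeated addition: build up to 10P.
2P: tangent at (24, 12): λ = (3·24² + 16)/(2·12) ≡ 5/24. 24⁻¹ ≡ 17 (mod 37), so λ ≡ 5·17 ≡ 11.
  x = λ² - 24 - 24 = 121 - 48 ≡ 36; y = λ·(24 - 36) - 12 ≡ 4. → (36, 4)
3P: (36, 4) + (24, 12). λ = (12 - 4)/(24 - 36) ≡ 8/25 mod 37. 25⁻¹ ≡ 3 (mod 37) since 25·3 = 75 ≡ 1, so λ ≡ 24.
  x = λ² - 36 - 24 = 576 - 60 ≡ 35; y = λ·(36 - 35) - 4 ≡ 20. → (35, 20)
4P: (35, 20) + (24, 12). λ = (12 - 20)/(24 - 35) ≡ 29/26 mod 37. 26⁻¹ ≡ 10 (mod 37), so λ ≡ 31.
  x = λ² - 35 - 24 = 961 - 59 ≡ 14; y = λ·(35 - 14) - 20 ≡ 2. → (14, 2)
5P: (14, 2) + (24, 12). λ = (12 - 2)/(24 - 14) ≡ 10/10 mod 37. 10⁻¹ ≡ 26 (mod 37) since 10·26 = 260 ≡ 1, so λ ≡ 1.
  x = λ² - 14 - 24 = 1 - 38 ≡ 0; y = λ·(14 - 0) - 2 ≡ 12. → (0, 12)
6P: (0, 12) + (24, 12). λ = (12 - 12)/(24 - 0) ≡ 0/24 mod 37. 24⁻¹ ≡ 17 (mod 37), so λ ≡ 0.
  x = λ² - 0 - 24 = 0 - 24 ≡ 13; y = λ·(0 - 13) - 12 ≡ 25. → (13, 25)
7P: (13, 25) + (24, 12). λ = (12 - 25)/(24 - 13) ≡ 24/11 mod 37. 11⁻¹ ≡ 27 (mod 37), so λ ≡ 19.
  x = λ² - 13 - 24 = 361 - 37 ≡ 28; y = λ·(13 - 28) - 25 ≡ 23. → (28, 23)
8P: (28, 23) + (24, 12). λ = (12 - 23)/(24 - 28) ≡ 26/33 mod 37. 33⁻¹ ≡ 9 (mod 37), so λ ≡ 12.
  x = λ² - 28 - 24 = 144 - 52 ≡ 18; y = λ·(28 - 18) - 23 ≡ 23. → (18, 23)
9P: (18, 23) + (24, 12). λ = (12 - 23)/(24 - 18) ≡ 26/6 mod 37. 6⁻¹ ≡ 31 (mod 37) since 6·31 = 186 ≡ 1, so λ ≡ 29.
  x = λ² - 18 - 24 = 841 - 42 ≡ 22; y = λ·(18 - 22) - 23 ≡ 9. → (22, 9)
10P: (22, 9) + (24, 12). λ = (12 - 9)/(24 - 22) ≡ 3/2 mod 37. 2⁻¹ ≡ 19 (mod 37), so λ ≡ 20.
  x = λ² - 22 - 24 = 400 - 46 ≡ 21; y = λ·(22 - 21) - 9 ≡ 11. → (21, 11)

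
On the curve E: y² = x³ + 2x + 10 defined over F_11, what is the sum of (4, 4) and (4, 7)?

O

The two points share x = 4 and their y-coordinates satisfy 4 + 7 ≡ 0 (mod 11), so they are inverses. Their sum is O.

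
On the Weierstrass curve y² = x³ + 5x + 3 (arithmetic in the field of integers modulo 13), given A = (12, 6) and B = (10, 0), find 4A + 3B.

First 4A:
Double-and-add on 4 = (100)₂. Start with A = (12, 6) for the leading 1-bit.
double: tangent at (12, 6): λ = (3·12² + 5)/(2·6) ≡ 8/12. 12⁻¹ ≡ 12 (mod 13) since 12·12 = 144 ≡ 1, so λ ≡ 8·12 ≡ 5.
  x = λ² - 12 - 12 = 25 - 24 ≡ 1; y = λ·(12 - 1) - 6 ≡ 10. → (1, 10)
double: tangent at (1, 10): λ = (3·1² + 5)/(2·10) ≡ 8/7. 7⁻¹ ≡ 2 (mod 13), so λ ≡ 8·2 ≡ 3.
  x = λ² - 1 - 1 = 9 - 2 ≡ 7; y = λ·(1 - 7) - 10 ≡ 11. → (7, 11)
4A = (7, 11).
Next 3B:
Repeated addition: build up to 3B.
2B: (10, 0) + (10, 0): same x and y₁ ≡ -y₂, so the sum is 𝒪.
3B: 𝒪 + (10, 0) = (10, 0) (identity).
3B = (10, 0).
Finally 4A + 3B:
(7, 11) + (10, 0). λ = (0 - 11)/(10 - 7) ≡ 2/3 mod 13. 3⁻¹ ≡ 9 (mod 13), so λ ≡ 5.
  x = λ² - 7 - 10 = 25 - 17 ≡ 8; y = λ·(7 - 8) - 11 ≡ 10. → (8, 10)

(8, 10)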